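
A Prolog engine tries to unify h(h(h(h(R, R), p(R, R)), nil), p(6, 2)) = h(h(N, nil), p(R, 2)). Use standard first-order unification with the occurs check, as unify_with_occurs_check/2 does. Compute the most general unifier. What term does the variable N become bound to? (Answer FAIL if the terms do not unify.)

h(h(6, 6), p(6, 6))

Decompose h/2: h(h(h(R, R), p(R, R)), nil) = h(N, nil),  p(6, 2) = p(R, 2).
Decompose h/2: h(h(R, R), p(R, R)) = N,  nil = nil.
Bind N := h(h(R, R), p(R, R)); no other remaining equation mentions N.
Delete trivial equation nil = nil.
Decompose p/2: 6 = R,  2 = 2.
Bind R := 6; no other remaining equation mentions R. Substituting into the earlier binding gives N := h(h(6, 6), p(6, 6)).
Delete trivial equation 2 = 2.
MGU = { N -> h(h(6, 6), p(6, 6)), R -> 6 }, so N -> h(h(6, 6), p(6, 6)).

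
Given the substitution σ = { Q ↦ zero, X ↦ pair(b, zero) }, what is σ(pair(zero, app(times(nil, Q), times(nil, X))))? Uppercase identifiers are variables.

pair(zero, app(times(nil, zero), times(nil, pair(b, zero))))

Replace each occurrence of Q with zero.
Replace each occurrence of X with pair(b, zero).
Result: pair(zero, app(times(nil, zero), times(nil, pair(b, zero)))).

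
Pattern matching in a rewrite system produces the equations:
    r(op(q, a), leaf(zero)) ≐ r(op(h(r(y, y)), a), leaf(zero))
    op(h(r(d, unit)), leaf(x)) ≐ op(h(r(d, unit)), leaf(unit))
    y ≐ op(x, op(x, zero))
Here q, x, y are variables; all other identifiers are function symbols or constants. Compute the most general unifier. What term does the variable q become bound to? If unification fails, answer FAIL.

h(r(op(unit, op(unit, zero)), op(unit, op(unit, zero))))

Decompose r/2: op(q, a) ≐ op(h(r(y, y)), a),  leaf(zero) ≐ leaf(zero).
Decompose op/2: q ≐ h(r(y, y)),  a ≐ a.
Bind q := h(r(y, y)); no other remaining equation mentions q.
Delete trivial equation a ≐ a.
Delete trivial equation leaf(zero) ≐ leaf(zero).
Decompose op/2: h(r(d, unit)) ≐ h(r(d, unit)),  leaf(x) ≐ leaf(unit).
Delete trivial equation h(r(d, unit)) ≐ h(r(d, unit)).
Decompose leaf/1: x ≐ unit.
Bind x := unit; substituting into the remaining equation gives: y ≐ op(unit, op(unit, zero)).
Bind y := op(unit, op(unit, zero)). Substituting into the earlier binding gives q := h(r(op(unit, op(unit, zero)), op(unit, op(unit, zero)))).
MGU = { q := h(r(op(unit, op(unit, zero)), op(unit, op(unit, zero)))), x := unit, y := op(unit, op(unit, zero)) }, so q := h(r(op(unit, op(unit, zero)), op(unit, op(unit, zero)))).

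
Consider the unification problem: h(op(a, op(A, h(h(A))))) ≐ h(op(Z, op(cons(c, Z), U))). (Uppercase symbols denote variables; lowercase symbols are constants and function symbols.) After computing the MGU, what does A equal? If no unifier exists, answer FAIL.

cons(c, a)

Decompose h/1: op(a, op(A, h(h(A)))) ≐ op(Z, op(cons(c, Z), U)).
Decompose op/2: a ≐ Z,  op(A, h(h(A))) ≐ op(cons(c, Z), U).
Bind Z := a; substituting into the remaining equation gives: op(A, h(h(A))) ≐ op(cons(c, a), U).
Decompose op/2: A ≐ cons(c, a),  h(h(A)) ≐ U.
Bind A := cons(c, a); substituting into the remaining equation gives: h(h(cons(c, a))) ≐ U.
Bind U := h(h(cons(c, a))).
MGU = { Z := a, A := cons(c, a), U := h(h(cons(c, a))) }, so A := cons(c, a).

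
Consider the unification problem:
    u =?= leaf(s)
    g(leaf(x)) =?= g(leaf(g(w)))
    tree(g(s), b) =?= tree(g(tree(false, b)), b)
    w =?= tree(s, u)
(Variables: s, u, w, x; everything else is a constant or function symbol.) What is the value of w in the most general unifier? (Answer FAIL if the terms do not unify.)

Bind u := leaf(s); substituting into the one remaining equation that mentions u gives: w =?= tree(s, leaf(s)).
Decompose g/1: leaf(x) =?= leaf(g(w)).
Decompose leaf/1: x =?= g(w).
Bind x := g(w); no other remaining equation mentions x.
Decompose tree/2: g(s) =?= g(tree(false, b)),  b =?= b.
Decompose g/1: s =?= tree(false, b).
Bind s := tree(false, b); substituting into the one remaining equation that mentions s gives: w =?= tree(tree(false, b), leaf(tree(false, b))). Substituting into the earlier binding gives u := leaf(tree(false, b)).
Delete trivial equation b =?= b.
Bind w := tree(tree(false, b), leaf(tree(false, b))). Substituting into the earlier binding gives x := g(tree(tree(false, b), leaf(tree(false, b)))).
MGU = { u := leaf(tree(false, b)), x := g(tree(tree(false, b), leaf(tree(false, b)))), s := tree(false, b), w := tree(tree(false, b), leaf(tree(false, b))) }, so w := tree(tree(false, b), leaf(tree(false, b))).

tree(tree(false, b), leaf(tree(false, b)))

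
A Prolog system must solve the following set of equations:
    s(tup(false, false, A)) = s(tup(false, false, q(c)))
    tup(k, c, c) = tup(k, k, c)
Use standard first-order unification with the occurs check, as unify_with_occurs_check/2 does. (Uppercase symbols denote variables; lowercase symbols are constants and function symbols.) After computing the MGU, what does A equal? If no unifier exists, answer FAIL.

FAIL

Decompose s/1: tup(false, false, A) = tup(false, false, q(c)).
Decompose tup/3: false = false,  false = false,  A = q(c).
Delete trivial equation false = false.
Delete trivial equation false = false.
Bind A := q(c); no other remaining equation mentions A.
Decompose tup/3: k = k,  c = k,  c = c.
Delete trivial equation k = k.
Clash: constants c and k differ; no unifier exists.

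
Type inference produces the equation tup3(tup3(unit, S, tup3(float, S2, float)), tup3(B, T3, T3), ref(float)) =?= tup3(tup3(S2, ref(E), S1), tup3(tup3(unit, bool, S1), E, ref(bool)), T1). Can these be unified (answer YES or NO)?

YES

Decompose tup3/3: tup3(unit, S, tup3(float, S2, float)) =?= tup3(S2, ref(E), S1),  tup3(B, T3, T3) =?= tup3(tup3(unit, bool, S1), E, ref(bool)),  ref(float) =?= T1.
Decompose tup3/3: unit =?= S2,  S =?= ref(E),  tup3(float, S2, float) =?= S1.
Bind S2 := unit; substituting into the one remaining equation that mentions S2 gives: tup3(float, unit, float) =?= S1.
Bind S := ref(E); no other remaining equation mentions S.
Bind S1 := tup3(float, unit, float); substituting into the one remaining equation that mentions S1 gives: tup3(B, T3, T3) =?= tup3(tup3(unit, bool, tup3(float, unit, float)), E, ref(bool)).
Decompose tup3/3: B =?= tup3(unit, bool, tup3(float, unit, float)),  T3 =?= E,  T3 =?= ref(bool).
Bind B := tup3(unit, bool, tup3(float, unit, float)); no other remaining equation mentions B.
Bind T3 := E; substituting into the one remaining equation that mentions T3 gives: E =?= ref(bool).
Bind E := ref(bool); no other remaining equation mentions E. Substituting into the earlier bindings gives S := ref(ref(bool)), T3 := ref(bool).
Bind T1 := ref(float).
No equations remain and no clash or occurs-check failure arose, so a unifier exists.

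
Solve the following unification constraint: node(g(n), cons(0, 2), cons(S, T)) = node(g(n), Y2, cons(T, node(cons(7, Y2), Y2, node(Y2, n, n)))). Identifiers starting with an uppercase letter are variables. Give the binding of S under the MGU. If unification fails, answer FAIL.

Decompose node/3: g(n) = g(n),  cons(0, 2) = Y2,  cons(S, T) = cons(T, node(cons(7, Y2), Y2, node(Y2, n, n))).
Delete trivial equation g(n) = g(n).
Bind Y2 := cons(0, 2); substituting into the remaining equation gives: cons(S, T) = cons(T, node(cons(7, cons(0, 2)), cons(0, 2), node(cons(0, 2), n, n))).
Decompose cons/2: S = T,  T = node(cons(7, cons(0, 2)), cons(0, 2), node(cons(0, 2), n, n)).
Bind S := T; no other remaining equation mentions S.
Bind T := node(cons(7, cons(0, 2)), cons(0, 2), node(cons(0, 2), n, n)). Substituting into the earlier binding gives S := node(cons(7, cons(0, 2)), cons(0, 2), node(cons(0, 2), n, n)).
MGU = { Y2 -> cons(0, 2), S -> node(cons(7, cons(0, 2)), cons(0, 2), node(cons(0, 2), n, n)), T -> node(cons(7, cons(0, 2)), cons(0, 2), node(cons(0, 2), n, n)) }, so S -> node(cons(7, cons(0, 2)), cons(0, 2), node(cons(0, 2), n, n)).

node(cons(7, cons(0, 2)), cons(0, 2), node(cons(0, 2), n, n))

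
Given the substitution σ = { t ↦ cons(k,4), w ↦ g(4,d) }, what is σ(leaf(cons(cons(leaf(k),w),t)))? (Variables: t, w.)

Replace each occurrence of t with cons(k,4).
Replace each occurrence of w with g(4,d).
Result: leaf(cons(cons(leaf(k),g(4,d)),cons(k,4))).

leaf(cons(cons(leaf(k),g(4,d)),cons(k,4)))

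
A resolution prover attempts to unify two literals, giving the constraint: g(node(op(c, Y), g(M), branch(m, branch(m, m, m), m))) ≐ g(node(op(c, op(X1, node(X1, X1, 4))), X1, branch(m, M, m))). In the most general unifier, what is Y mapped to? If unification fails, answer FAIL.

Decompose g/1: node(op(c, Y), g(M), branch(m, branch(m, m, m), m)) ≐ node(op(c, op(X1, node(X1, X1, 4))), X1, branch(m, M, m)).
Decompose node/3: op(c, Y) ≐ op(c, op(X1, node(X1, X1, 4))),  g(M) ≐ X1,  branch(m, branch(m, m, m), m) ≐ branch(m, M, m).
Decompose op/2: c ≐ c,  Y ≐ op(X1, node(X1, X1, 4)).
Delete trivial equation c ≐ c.
Bind Y := op(X1, node(X1, X1, 4)); no other remaining equation mentions Y.
Bind X1 := g(M); no other remaining equation mentions X1. Substituting into the earlier binding gives Y := op(g(M), node(g(M), g(M), 4)).
Decompose branch/3: m ≐ m,  branch(m, m, m) ≐ M,  m ≐ m.
Delete trivial equation m ≐ m.
Bind M := branch(m, m, m); no other remaining equation mentions M. Substituting into the earlier bindings gives Y := op(g(branch(m, m, m)), node(g(branch(m, m, m)), g(branch(m, m, m)), 4)), X1 := g(branch(m, m, m)).
Delete trivial equation m ≐ m.
MGU = { Y -> op(g(branch(m, m, m)), node(g(branch(m, m, m)), g(branch(m, m, m)), 4)), X1 -> g(branch(m, m, m)), M -> branch(m, m, m) }, so Y -> op(g(branch(m, m, m)), node(g(branch(m, m, m)), g(branch(m, m, m)), 4)).

op(g(branch(m, m, m)), node(g(branch(m, m, m)), g(branch(m, m, m)), 4))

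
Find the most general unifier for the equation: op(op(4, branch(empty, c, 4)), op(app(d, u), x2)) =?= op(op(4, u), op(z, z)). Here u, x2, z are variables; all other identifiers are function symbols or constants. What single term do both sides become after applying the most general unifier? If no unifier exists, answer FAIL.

Decompose op/2: op(4, branch(empty, c, 4)) =?= op(4, u),  op(app(d, u), x2) =?= op(z, z).
Decompose op/2: 4 =?= 4,  branch(empty, c, 4) =?= u.
Delete trivial equation 4 =?= 4.
Bind u := branch(empty, c, 4); substituting into the remaining equation gives: op(app(d, branch(empty, c, 4)), x2) =?= op(z, z).
Decompose op/2: app(d, branch(empty, c, 4)) =?= z,  x2 =?= z.
Bind z := app(d, branch(empty, c, 4)); substituting into the remaining equation gives: x2 =?= app(d, branch(empty, c, 4)).
Bind x2 := app(d, branch(empty, c, 4)).
Applying the MGU to either side gives op(op(4, branch(empty, c, 4)), op(app(d, branch(empty, c, 4)), app(d, branch(empty, c, 4)))).

op(op(4, branch(empty, c, 4)), op(app(d, branch(empty, c, 4)), app(d, branch(empty, c, 4))))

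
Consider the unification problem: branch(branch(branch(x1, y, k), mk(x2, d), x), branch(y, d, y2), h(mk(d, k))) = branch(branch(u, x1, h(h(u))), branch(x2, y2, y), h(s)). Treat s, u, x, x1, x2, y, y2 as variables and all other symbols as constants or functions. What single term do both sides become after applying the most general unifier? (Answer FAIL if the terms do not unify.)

branch(branch(branch(mk(d, d), d, k), mk(d, d), h(h(branch(mk(d, d), d, k)))), branch(d, d, d), h(mk(d, k)))

Decompose branch/3: branch(branch(x1, y, k), mk(x2, d), x) = branch(u, x1, h(h(u))),  branch(y, d, y2) = branch(x2, y2, y),  h(mk(d, k)) = h(s).
Decompose branch/3: branch(x1, y, k) = u,  mk(x2, d) = x1,  x = h(h(u)).
Bind u := branch(x1, y, k); substituting into the one remaining equation that mentions u gives: x = h(h(branch(x1, y, k))).
Bind x1 := mk(x2, d); substituting into the one remaining equation that mentions x1 gives: x = h(h(branch(mk(x2, d), y, k))). Substituting into the earlier binding gives u := branch(mk(x2, d), y, k).
Bind x := h(h(branch(mk(x2, d), y, k))); no other remaining equation mentions x.
Decompose branch/3: y = x2,  d = y2,  y2 = y.
Bind y := x2; substituting into the one remaining equation that mentions y gives: y2 = x2. Substituting into the earlier bindings gives u := branch(mk(x2, d), x2, k), x := h(h(branch(mk(x2, d), x2, k))).
Bind y2 := d; substituting into the one remaining equation that mentions y2 gives: d = x2.
Bind x2 := d; no other remaining equation mentions x2. Substituting into the earlier bindings gives u := branch(mk(d, d), d, k), x1 := mk(d, d), x := h(h(branch(mk(d, d), d, k))), y := d.
Decompose h/1: mk(d, k) = s.
Bind s := mk(d, k).
Applying the MGU to either side gives branch(branch(branch(mk(d, d), d, k), mk(d, d), h(h(branch(mk(d, d), d, k)))), branch(d, d, d), h(mk(d, k))).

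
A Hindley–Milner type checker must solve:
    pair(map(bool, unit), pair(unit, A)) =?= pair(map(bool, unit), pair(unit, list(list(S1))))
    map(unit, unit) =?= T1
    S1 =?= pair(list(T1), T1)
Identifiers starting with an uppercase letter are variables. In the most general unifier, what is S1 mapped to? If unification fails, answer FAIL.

pair(list(map(unit, unit)), map(unit, unit))

Decompose pair/2: map(bool, unit) =?= map(bool, unit),  pair(unit, A) =?= pair(unit, list(list(S1))).
Delete trivial equation map(bool, unit) =?= map(bool, unit).
Decompose pair/2: unit =?= unit,  A =?= list(list(S1)).
Delete trivial equation unit =?= unit.
Bind A := list(list(S1)); no other remaining equation mentions A.
Bind T1 := map(unit, unit); substituting into the remaining equation gives: S1 =?= pair(list(map(unit, unit)), map(unit, unit)).
Bind S1 := pair(list(map(unit, unit)), map(unit, unit)). Substituting into the earlier binding gives A := list(list(pair(list(map(unit, unit)), map(unit, unit)))).
MGU = { A := list(list(pair(list(map(unit, unit)), map(unit, unit)))), T1 := map(unit, unit), S1 := pair(list(map(unit, unit)), map(unit, unit)) }, so S1 := pair(list(map(unit, unit)), map(unit, unit)).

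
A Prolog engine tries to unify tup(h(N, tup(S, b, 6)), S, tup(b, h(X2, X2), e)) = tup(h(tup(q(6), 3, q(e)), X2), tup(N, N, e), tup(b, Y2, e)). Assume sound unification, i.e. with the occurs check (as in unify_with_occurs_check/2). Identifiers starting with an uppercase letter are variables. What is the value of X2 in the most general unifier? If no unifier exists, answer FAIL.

Decompose tup/3: h(N, tup(S, b, 6)) = h(tup(q(6), 3, q(e)), X2),  S = tup(N, N, e),  tup(b, h(X2, X2), e) = tup(b, Y2, e).
Decompose h/2: N = tup(q(6), 3, q(e)),  tup(S, b, 6) = X2.
Bind N := tup(q(6), 3, q(e)); substituting into the one remaining equation that mentions N gives: S = tup(tup(q(6), 3, q(e)), tup(q(6), 3, q(e)), e).
Bind X2 := tup(S, b, 6); substituting into the one remaining equation that mentions X2 gives: tup(b, h(tup(S, b, 6), tup(S, b, 6)), e) = tup(b, Y2, e).
Bind S := tup(tup(q(6), 3, q(e)), tup(q(6), 3, q(e)), e); substituting into the remaining equation gives: tup(b, h(tup(tup(tup(q(6), 3, q(e)), tup(q(6), 3, q(e)), e), b, 6), tup(tup(tup(q(6), 3, q(e)), tup(q(6), 3, q(e)), e), b, 6)), e) = tup(b, Y2, e). Substituting into the earlier binding gives X2 := tup(tup(tup(q(6), 3, q(e)), tup(q(6), 3, q(e)), e), b, 6).
Decompose tup/3: b = b,  h(tup(tup(tup(q(6), 3, q(e)), tup(q(6), 3, q(e)), e), b, 6), tup(tup(tup(q(6), 3, q(e)), tup(q(6), 3, q(e)), e), b, 6)) = Y2,  e = e.
Delete trivial equation b = b.
Bind Y2 := h(tup(tup(tup(q(6), 3, q(e)), tup(q(6), 3, q(e)), e), b, 6), tup(tup(tup(q(6), 3, q(e)), tup(q(6), 3, q(e)), e), b, 6)); no other remaining equation mentions Y2.
Delete trivial equation e = e.
MGU = { N ↦ tup(q(6), 3, q(e)), X2 ↦ tup(tup(tup(q(6), 3, q(e)), tup(q(6), 3, q(e)), e), b, 6), S ↦ tup(tup(q(6), 3, q(e)), tup(q(6), 3, q(e)), e), Y2 ↦ h(tup(tup(tup(q(6), 3, q(e)), tup(q(6), 3, q(e)), e), b, 6), tup(tup(tup(q(6), 3, q(e)), tup(q(6), 3, q(e)), e), b, 6)) }, so X2 ↦ tup(tup(tup(q(6), 3, q(e)), tup(q(6), 3, q(e)), e), b, 6).

tup(tup(tup(q(6), 3, q(e)), tup(q(6), 3, q(e)), e), b, 6)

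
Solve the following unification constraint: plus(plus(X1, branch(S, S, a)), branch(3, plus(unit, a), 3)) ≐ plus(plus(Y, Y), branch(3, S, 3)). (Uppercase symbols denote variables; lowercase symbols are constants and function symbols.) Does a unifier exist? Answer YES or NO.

YES

Decompose plus/2: plus(X1, branch(S, S, a)) ≐ plus(Y, Y),  branch(3, plus(unit, a), 3) ≐ branch(3, S, 3).
Decompose plus/2: X1 ≐ Y,  branch(S, S, a) ≐ Y.
Bind X1 := Y; no other remaining equation mentions X1.
Bind Y := branch(S, S, a); no other remaining equation mentions Y. Substituting into the earlier binding gives X1 := branch(S, S, a).
Decompose branch/3: 3 ≐ 3,  plus(unit, a) ≐ S,  3 ≐ 3.
Delete trivial equation 3 ≐ 3.
Bind S := plus(unit, a); no other remaining equation mentions S. Substituting into the earlier bindings gives X1 := branch(plus(unit, a), plus(unit, a), a), Y := branch(plus(unit, a), plus(unit, a), a).
Delete trivial equation 3 ≐ 3.
No equations remain and no clash or occurs-check failure arose, so a unifier exists.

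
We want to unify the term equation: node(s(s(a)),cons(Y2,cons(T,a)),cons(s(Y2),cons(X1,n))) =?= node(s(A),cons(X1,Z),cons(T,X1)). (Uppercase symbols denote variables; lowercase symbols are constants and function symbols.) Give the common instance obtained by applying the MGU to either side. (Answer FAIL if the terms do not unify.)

Decompose node/3: s(s(a)) =?= s(A),  cons(Y2,cons(T,a)) =?= cons(X1,Z),  cons(s(Y2),cons(X1,n)) =?= cons(T,X1).
Decompose s/1: s(a) =?= A.
Bind A := s(a); no other remaining equation mentions A.
Decompose cons/2: Y2 =?= X1,  cons(T,a) =?= Z.
Bind Y2 := X1; substituting into the one remaining equation that mentions Y2 gives: cons(s(X1),cons(X1,n)) =?= cons(T,X1).
Bind Z := cons(T,a); no other remaining equation mentions Z.
Decompose cons/2: s(X1) =?= T,  cons(X1,n) =?= X1.
Bind T := s(X1); no other remaining equation mentions T. Substituting into the earlier binding gives Z := cons(s(X1),a).
Occurs check fails: X1 occurs in cons(X1,n); the equation X1 =?= cons(X1,n) has no finite solution.

FAIL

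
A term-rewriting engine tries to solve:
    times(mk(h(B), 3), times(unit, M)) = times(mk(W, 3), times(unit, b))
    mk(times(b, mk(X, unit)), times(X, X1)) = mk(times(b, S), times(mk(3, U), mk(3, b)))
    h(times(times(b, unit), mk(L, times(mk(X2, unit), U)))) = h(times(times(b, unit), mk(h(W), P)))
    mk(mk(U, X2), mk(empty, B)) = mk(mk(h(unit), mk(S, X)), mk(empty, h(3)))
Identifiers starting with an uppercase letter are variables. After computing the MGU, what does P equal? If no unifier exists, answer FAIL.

times(mk(mk(mk(mk(3, h(unit)), unit), mk(3, h(unit))), unit), h(unit))

Decompose times/2: mk(h(B), 3) = mk(W, 3),  times(unit, M) = times(unit, b).
Decompose mk/2: h(B) = W,  3 = 3.
Bind W := h(B); substituting into the one remaining equation that mentions W gives: h(times(times(b, unit), mk(L, times(mk(X2, unit), U)))) = h(times(times(b, unit), mk(h(h(B)), P))).
Delete trivial equation 3 = 3.
Decompose times/2: unit = unit,  M = b.
Delete trivial equation unit = unit.
Bind M := b; no other remaining equation mentions M.
Decompose mk/2: times(b, mk(X, unit)) = times(b, S),  times(X, X1) = times(mk(3, U), mk(3, b)).
Decompose times/2: b = b,  mk(X, unit) = S.
Delete trivial equation b = b.
Bind S := mk(X, unit); substituting into the one remaining equation that mentions S gives: mk(mk(U, X2), mk(empty, B)) = mk(mk(h(unit), mk(mk(X, unit), X)), mk(empty, h(3))).
Decompose times/2: X = mk(3, U),  X1 = mk(3, b).
Bind X := mk(3, U); substituting into the one remaining equation that mentions X gives: mk(mk(U, X2), mk(empty, B)) = mk(mk(h(unit), mk(mk(mk(3, U), unit), mk(3, U))), mk(empty, h(3))). Substituting into the earlier binding gives S := mk(mk(3, U), unit).
Bind X1 := mk(3, b); no other remaining equation mentions X1.
Decompose h/1: times(times(b, unit), mk(L, times(mk(X2, unit), U))) = times(times(b, unit), mk(h(h(B)), P)).
Decompose times/2: times(b, unit) = times(b, unit),  mk(L, times(mk(X2, unit), U)) = mk(h(h(B)), P).
Delete trivial equation times(b, unit) = times(b, unit).
Decompose mk/2: L = h(h(B)),  times(mk(X2, unit), U) = P.
Bind L := h(h(B)); no other remaining equation mentions L.
Bind P := times(mk(X2, unit), U); no other remaining equation mentions P.
Decompose mk/2: mk(U, X2) = mk(h(unit), mk(mk(mk(3, U), unit), mk(3, U))),  mk(empty, B) = mk(empty, h(3)).
Decompose mk/2: U = h(unit),  X2 = mk(mk(mk(3, U), unit), mk(3, U)).
Bind U := h(unit); substituting into the one remaining equation that mentions U gives: X2 = mk(mk(mk(3, h(unit)), unit), mk(3, h(unit))). Substituting into the earlier bindings gives S := mk(mk(3, h(unit)), unit), X := mk(3, h(unit)), P := times(mk(X2, unit), h(unit)).
Bind X2 := mk(mk(mk(3, h(unit)), unit), mk(3, h(unit))); no other remaining equation mentions X2. Substituting into the earlier binding gives P := times(mk(mk(mk(mk(3, h(unit)), unit), mk(3, h(unit))), unit), h(unit)).
Decompose mk/2: empty = empty,  B = h(3).
Delete trivial equation empty = empty.
Bind B := h(3). Substituting into the earlier bindings gives W := h(h(3)), L := h(h(h(3))).
MGU = { W := h(h(3)), M := b, S := mk(mk(3, h(unit)), unit), X := mk(3, h(unit)), X1 := mk(3, b), L := h(h(h(3))), P := times(mk(mk(mk(mk(3, h(unit)), unit), mk(3, h(unit))), unit), h(unit)), U := h(unit), X2 := mk(mk(mk(3, h(unit)), unit), mk(3, h(unit))), B := h(3) }, so P := times(mk(mk(mk(mk(3, h(unit)), unit), mk(3, h(unit))), unit), h(unit)).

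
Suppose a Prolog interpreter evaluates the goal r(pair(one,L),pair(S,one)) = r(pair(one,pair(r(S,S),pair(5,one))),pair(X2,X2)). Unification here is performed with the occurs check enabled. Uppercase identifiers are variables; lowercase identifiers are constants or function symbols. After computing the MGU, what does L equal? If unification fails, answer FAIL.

Decompose r/2: pair(one,L) = pair(one,pair(r(S,S),pair(5,one))),  pair(S,one) = pair(X2,X2).
Decompose pair/2: one = one,  L = pair(r(S,S),pair(5,one)).
Delete trivial equation one = one.
Bind L := pair(r(S,S),pair(5,one)); no other remaining equation mentions L.
Decompose pair/2: S = X2,  one = X2.
Bind S := X2; no other remaining equation mentions S. Substituting into the earlier binding gives L := pair(r(X2,X2),pair(5,one)).
Bind X2 := one. Substituting into the earlier bindings gives L := pair(r(one,one),pair(5,one)), S := one.
MGU = { L = pair(r(one,one),pair(5,one)), S = one, X2 = one }, so L = pair(r(one,one),pair(5,one)).

pair(r(one,one),pair(5,one))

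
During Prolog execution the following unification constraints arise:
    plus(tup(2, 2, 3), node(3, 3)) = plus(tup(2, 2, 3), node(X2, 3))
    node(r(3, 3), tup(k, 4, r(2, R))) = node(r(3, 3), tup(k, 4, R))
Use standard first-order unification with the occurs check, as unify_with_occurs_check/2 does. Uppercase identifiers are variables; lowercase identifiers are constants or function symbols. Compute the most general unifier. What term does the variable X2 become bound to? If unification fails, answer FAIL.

Decompose plus/2: tup(2, 2, 3) = tup(2, 2, 3),  node(3, 3) = node(X2, 3).
Delete trivial equation tup(2, 2, 3) = tup(2, 2, 3).
Decompose node/2: 3 = X2,  3 = 3.
Bind X2 := 3; no other remaining equation mentions X2.
Delete trivial equation 3 = 3.
Decompose node/2: r(3, 3) = r(3, 3),  tup(k, 4, r(2, R)) = tup(k, 4, R).
Delete trivial equation r(3, 3) = r(3, 3).
Decompose tup/3: k = k,  4 = 4,  r(2, R) = R.
Delete trivial equation k = k.
Delete trivial equation 4 = 4.
Occurs check fails: R occurs in r(2, R); the equation R = r(2, R) has no finite solution.

FAIL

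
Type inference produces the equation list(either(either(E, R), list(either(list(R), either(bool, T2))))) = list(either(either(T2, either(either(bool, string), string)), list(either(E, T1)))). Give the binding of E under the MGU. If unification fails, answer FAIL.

Decompose list/1: either(either(E, R), list(either(list(R), either(bool, T2)))) = either(either(T2, either(either(bool, string), string)), list(either(E, T1))).
Decompose either/2: either(E, R) = either(T2, either(either(bool, string), string)),  list(either(list(R), either(bool, T2))) = list(either(E, T1)).
Decompose either/2: E = T2,  R = either(either(bool, string), string).
Bind E := T2; substituting into the one remaining equation that mentions E gives: list(either(list(R), either(bool, T2))) = list(either(T2, T1)).
Bind R := either(either(bool, string), string); substituting into the remaining equation gives: list(either(list(either(either(bool, string), string)), either(bool, T2))) = list(either(T2, T1)).
Decompose list/1: either(list(either(either(bool, string), string)), either(bool, T2)) = either(T2, T1).
Decompose either/2: list(either(either(bool, string), string)) = T2,  either(bool, T2) = T1.
Bind T2 := list(either(either(bool, string), string)); substituting into the remaining equation gives: either(bool, list(either(either(bool, string), string))) = T1. Substituting into the earlier binding gives E := list(either(either(bool, string), string)).
Bind T1 := either(bool, list(either(either(bool, string), string))).
MGU = { E -> list(either(either(bool, string), string)), R -> either(either(bool, string), string), T2 -> list(either(either(bool, string), string)), T1 -> either(bool, list(either(either(bool, string), string))) }, so E -> list(either(either(bool, string), string)).

list(either(either(bool, string), string))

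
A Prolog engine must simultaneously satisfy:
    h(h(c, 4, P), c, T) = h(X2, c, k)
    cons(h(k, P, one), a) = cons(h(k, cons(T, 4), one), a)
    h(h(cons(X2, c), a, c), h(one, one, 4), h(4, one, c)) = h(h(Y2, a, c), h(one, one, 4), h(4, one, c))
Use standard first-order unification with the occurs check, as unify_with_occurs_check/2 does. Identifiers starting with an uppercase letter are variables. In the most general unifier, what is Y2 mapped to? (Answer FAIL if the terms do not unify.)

Decompose h/3: h(c, 4, P) = X2,  c = c,  T = k.
Bind X2 := h(c, 4, P); substituting into the one remaining equation that mentions X2 gives: h(h(cons(h(c, 4, P), c), a, c), h(one, one, 4), h(4, one, c)) = h(h(Y2, a, c), h(one, one, 4), h(4, one, c)).
Delete trivial equation c = c.
Bind T := k; substituting into the one remaining equation that mentions T gives: cons(h(k, P, one), a) = cons(h(k, cons(k, 4), one), a).
Decompose cons/2: h(k, P, one) = h(k, cons(k, 4), one),  a = a.
Decompose h/3: k = k,  P = cons(k, 4),  one = one.
Delete trivial equation k = k.
Bind P := cons(k, 4); substituting into the one remaining equation that mentions P gives: h(h(cons(h(c, 4, cons(k, 4)), c), a, c), h(one, one, 4), h(4, one, c)) = h(h(Y2, a, c), h(one, one, 4), h(4, one, c)). Substituting into the earlier binding gives X2 := h(c, 4, cons(k, 4)).
Delete trivial equation one = one.
Delete trivial equation a = a.
Decompose h/3: h(cons(h(c, 4, cons(k, 4)), c), a, c) = h(Y2, a, c),  h(one, one, 4) = h(one, one, 4),  h(4, one, c) = h(4, one, c).
Decompose h/3: cons(h(c, 4, cons(k, 4)), c) = Y2,  a = a,  c = c.
Bind Y2 := cons(h(c, 4, cons(k, 4)), c); no other remaining equation mentions Y2.
Delete trivial equation a = a.
Delete trivial equation c = c.
Delete trivial equation h(one, one, 4) = h(one, one, 4).
Delete trivial equation h(4, one, c) = h(4, one, c).
MGU = { X2 -> h(c, 4, cons(k, 4)), T -> k, P -> cons(k, 4), Y2 -> cons(h(c, 4, cons(k, 4)), c) }, so Y2 -> cons(h(c, 4, cons(k, 4)), c).

cons(h(c, 4, cons(k, 4)), c)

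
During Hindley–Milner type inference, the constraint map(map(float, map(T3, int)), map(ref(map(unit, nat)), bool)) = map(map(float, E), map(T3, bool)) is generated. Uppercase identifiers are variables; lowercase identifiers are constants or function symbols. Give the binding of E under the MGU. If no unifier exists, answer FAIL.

map(ref(map(unit, nat)), int)

Decompose map/2: map(float, map(T3, int)) = map(float, E),  map(ref(map(unit, nat)), bool) = map(T3, bool).
Decompose map/2: float = float,  map(T3, int) = E.
Delete trivial equation float = float.
Bind E := map(T3, int); no other remaining equation mentions E.
Decompose map/2: ref(map(unit, nat)) = T3,  bool = bool.
Bind T3 := ref(map(unit, nat)); no other remaining equation mentions T3. Substituting into the earlier binding gives E := map(ref(map(unit, nat)), int).
Delete trivial equation bool = bool.
MGU = { E := map(ref(map(unit, nat)), int), T3 := ref(map(unit, nat)) }, so E := map(ref(map(unit, nat)), int).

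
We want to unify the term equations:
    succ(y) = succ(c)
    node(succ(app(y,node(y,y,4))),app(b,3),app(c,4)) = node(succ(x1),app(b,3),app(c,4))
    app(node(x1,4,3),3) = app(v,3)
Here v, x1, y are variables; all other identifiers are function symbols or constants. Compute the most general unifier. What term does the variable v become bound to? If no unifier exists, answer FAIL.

Decompose succ/1: y = c.
Bind y := c; substituting into the one remaining equation that mentions y gives: node(succ(app(c,node(c,c,4))),app(b,3),app(c,4)) = node(succ(x1),app(b,3),app(c,4)).
Decompose node/3: succ(app(c,node(c,c,4))) = succ(x1),  app(b,3) = app(b,3),  app(c,4) = app(c,4).
Decompose succ/1: app(c,node(c,c,4)) = x1.
Bind x1 := app(c,node(c,c,4)); substituting into the one remaining equation that mentions x1 gives: app(node(app(c,node(c,c,4)),4,3),3) = app(v,3).
Delete trivial equation app(b,3) = app(b,3).
Delete trivial equation app(c,4) = app(c,4).
Decompose app/2: node(app(c,node(c,c,4)),4,3) = v,  3 = 3.
Bind v := node(app(c,node(c,c,4)),4,3); no other remaining equation mentions v.
Delete trivial equation 3 = 3.
MGU = { y ↦ c, x1 ↦ app(c,node(c,c,4)), v ↦ node(app(c,node(c,c,4)),4,3) }, so v ↦ node(app(c,node(c,c,4)),4,3).

node(app(c,node(c,c,4)),4,3)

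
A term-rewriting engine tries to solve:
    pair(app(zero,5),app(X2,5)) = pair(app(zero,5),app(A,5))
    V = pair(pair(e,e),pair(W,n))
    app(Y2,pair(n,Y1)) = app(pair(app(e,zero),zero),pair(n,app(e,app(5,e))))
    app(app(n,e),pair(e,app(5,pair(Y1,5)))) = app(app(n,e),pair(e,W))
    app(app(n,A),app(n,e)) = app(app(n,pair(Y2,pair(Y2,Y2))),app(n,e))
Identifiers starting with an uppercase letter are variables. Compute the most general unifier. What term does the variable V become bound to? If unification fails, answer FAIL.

Decompose pair/2: app(zero,5) = app(zero,5),  app(X2,5) = app(A,5).
Delete trivial equation app(zero,5) = app(zero,5).
Decompose app/2: X2 = A,  5 = 5.
Bind X2 := A; no other remaining equation mentions X2.
Delete trivial equation 5 = 5.
Bind V := pair(pair(e,e),pair(W,n)); no other remaining equation mentions V.
Decompose app/2: Y2 = pair(app(e,zero),zero),  pair(n,Y1) = pair(n,app(e,app(5,e))).
Bind Y2 := pair(app(e,zero),zero); substituting into the one remaining equation that mentions Y2 gives: app(app(n,A),app(n,e)) = app(app(n,pair(pair(app(e,zero),zero),pair(pair(app(e,zero),zero),pair(app(e,zero),zero)))),app(n,e)).
Decompose pair/2: n = n,  Y1 = app(e,app(5,e)).
Delete trivial equation n = n.
Bind Y1 := app(e,app(5,e)); substituting into the one remaining equation that mentions Y1 gives: app(app(n,e),pair(e,app(5,pair(app(e,app(5,e)),5)))) = app(app(n,e),pair(e,W)).
Decompose app/2: app(n,e) = app(n,e),  pair(e,app(5,pair(app(e,app(5,e)),5))) = pair(e,W).
Delete trivial equation app(n,e) = app(n,e).
Decompose pair/2: e = e,  app(5,pair(app(e,app(5,e)),5)) = W.
Delete trivial equation e = e.
Bind W := app(5,pair(app(e,app(5,e)),5)); no other remaining equation mentions W. Substituting into the earlier binding gives V := pair(pair(e,e),pair(app(5,pair(app(e,app(5,e)),5)),n)).
Decompose app/2: app(n,A) = app(n,pair(pair(app(e,zero),zero),pair(pair(app(e,zero),zero),pair(app(e,zero),zero)))),  app(n,e) = app(n,e).
Decompose app/2: n = n,  A = pair(pair(app(e,zero),zero),pair(pair(app(e,zero),zero),pair(app(e,zero),zero))).
Delete trivial equation n = n.
Bind A := pair(pair(app(e,zero),zero),pair(pair(app(e,zero),zero),pair(app(e,zero),zero))); no other remaining equation mentions A. Substituting into the earlier binding gives X2 := pair(pair(app(e,zero),zero),pair(pair(app(e,zero),zero),pair(app(e,zero),zero))).
Delete trivial equation app(n,e) = app(n,e).
MGU = { X2 := pair(pair(app(e,zero),zero),pair(pair(app(e,zero),zero),pair(app(e,zero),zero))), V := pair(pair(e,e),pair(app(5,pair(app(e,app(5,e)),5)),n)), Y2 := pair(app(e,zero),zero), Y1 := app(e,app(5,e)), W := app(5,pair(app(e,app(5,e)),5)), A := pair(pair(app(e,zero),zero),pair(pair(app(e,zero),zero),pair(app(e,zero),zero))) }, so V := pair(pair(e,e),pair(app(5,pair(app(e,app(5,e)),5)),n)).

pair(pair(e,e),pair(app(5,pair(app(e,app(5,e)),5)),n))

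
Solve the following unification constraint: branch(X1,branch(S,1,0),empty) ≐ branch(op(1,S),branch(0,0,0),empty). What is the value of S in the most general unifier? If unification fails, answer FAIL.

FAIL

Decompose branch/3: X1 ≐ op(1,S),  branch(S,1,0) ≐ branch(0,0,0),  empty ≐ empty.
Bind X1 := op(1,S); no other remaining equation mentions X1.
Decompose branch/3: S ≐ 0,  1 ≐ 0,  0 ≐ 0.
Bind S := 0; no other remaining equation mentions S. Substituting into the earlier binding gives X1 := op(1,0).
Clash: constants 1 and 0 differ; no unifier exists.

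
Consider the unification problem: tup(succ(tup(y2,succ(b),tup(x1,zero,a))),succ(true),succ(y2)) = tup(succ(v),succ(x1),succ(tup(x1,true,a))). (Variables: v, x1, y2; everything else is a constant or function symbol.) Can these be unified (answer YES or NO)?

Decompose tup/3: succ(tup(y2,succ(b),tup(x1,zero,a))) = succ(v),  succ(true) = succ(x1),  succ(y2) = succ(tup(x1,true,a)).
Decompose succ/1: tup(y2,succ(b),tup(x1,zero,a)) = v.
Bind v := tup(y2,succ(b),tup(x1,zero,a)); no other remaining equation mentions v.
Decompose succ/1: true = x1.
Bind x1 := true; substituting into the remaining equation gives: succ(y2) = succ(tup(true,true,a)). Substituting into the earlier binding gives v := tup(y2,succ(b),tup(true,zero,a)).
Decompose succ/1: y2 = tup(true,true,a).
Bind y2 := tup(true,true,a). Substituting into the earlier binding gives v := tup(tup(true,true,a),succ(b),tup(true,zero,a)).
No equations remain and no clash or occurs-check failure arose, so a unifier exists.

YES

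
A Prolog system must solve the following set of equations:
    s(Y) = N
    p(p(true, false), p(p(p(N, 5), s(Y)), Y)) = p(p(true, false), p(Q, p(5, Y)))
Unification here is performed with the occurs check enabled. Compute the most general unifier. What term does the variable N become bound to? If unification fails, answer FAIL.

Bind N := s(Y); substituting into the remaining equation gives: p(p(true, false), p(p(p(s(Y), 5), s(Y)), Y)) = p(p(true, false), p(Q, p(5, Y))).
Decompose p/2: p(true, false) = p(true, false),  p(p(p(s(Y), 5), s(Y)), Y) = p(Q, p(5, Y)).
Delete trivial equation p(true, false) = p(true, false).
Decompose p/2: p(p(s(Y), 5), s(Y)) = Q,  Y = p(5, Y).
Bind Q := p(p(s(Y), 5), s(Y)); no other remaining equation mentions Q.
Occurs check fails: Y occurs in p(5, Y); the equation Y = p(5, Y) has no finite solution.

FAIL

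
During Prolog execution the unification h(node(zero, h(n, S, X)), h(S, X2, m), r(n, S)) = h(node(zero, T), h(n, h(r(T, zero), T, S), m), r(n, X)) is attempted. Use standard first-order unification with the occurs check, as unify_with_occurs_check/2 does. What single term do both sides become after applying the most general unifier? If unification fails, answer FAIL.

h(node(zero, h(n, n, n)), h(n, h(r(h(n, n, n), zero), h(n, n, n), n), m), r(n, n))

Decompose h/3: node(zero, h(n, S, X)) = node(zero, T),  h(S, X2, m) = h(n, h(r(T, zero), T, S), m),  r(n, S) = r(n, X).
Decompose node/2: zero = zero,  h(n, S, X) = T.
Delete trivial equation zero = zero.
Bind T := h(n, S, X); substituting into the one remaining equation that mentions T gives: h(S, X2, m) = h(n, h(r(h(n, S, X), zero), h(n, S, X), S), m).
Decompose h/3: S = n,  X2 = h(r(h(n, S, X), zero), h(n, S, X), S),  m = m.
Bind S := n; substituting into the 2 remaining equations that mention S gives: X2 = h(r(h(n, n, X), zero), h(n, n, X), n),  r(n, n) = r(n, X). Substituting into the earlier binding gives T := h(n, n, X).
Bind X2 := h(r(h(n, n, X), zero), h(n, n, X), n); no other remaining equation mentions X2.
Delete trivial equation m = m.
Decompose r/2: n = n,  n = X.
Delete trivial equation n = n.
Bind X := n. Substituting into the earlier bindings gives T := h(n, n, n), X2 := h(r(h(n, n, n), zero), h(n, n, n), n).
Applying the MGU to either side gives h(node(zero, h(n, n, n)), h(n, h(r(h(n, n, n), zero), h(n, n, n), n), m), r(n, n)).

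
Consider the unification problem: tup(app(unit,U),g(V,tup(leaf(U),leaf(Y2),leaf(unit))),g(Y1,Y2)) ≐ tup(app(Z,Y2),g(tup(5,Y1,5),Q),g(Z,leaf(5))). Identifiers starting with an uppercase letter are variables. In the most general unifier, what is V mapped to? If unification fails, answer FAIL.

Decompose tup/3: app(unit,U) ≐ app(Z,Y2),  g(V,tup(leaf(U),leaf(Y2),leaf(unit))) ≐ g(tup(5,Y1,5),Q),  g(Y1,Y2) ≐ g(Z,leaf(5)).
Decompose app/2: unit ≐ Z,  U ≐ Y2.
Bind Z := unit; substituting into the one remaining equation that mentions Z gives: g(Y1,Y2) ≐ g(unit,leaf(5)).
Bind U := Y2; substituting into the one remaining equation that mentions U gives: g(V,tup(leaf(Y2),leaf(Y2),leaf(unit))) ≐ g(tup(5,Y1,5),Q).
Decompose g/2: V ≐ tup(5,Y1,5),  tup(leaf(Y2),leaf(Y2),leaf(unit)) ≐ Q.
Bind V := tup(5,Y1,5); no other remaining equation mentions V.
Bind Q := tup(leaf(Y2),leaf(Y2),leaf(unit)); no other remaining equation mentions Q.
Decompose g/2: Y1 ≐ unit,  Y2 ≐ leaf(5).
Bind Y1 := unit; no other remaining equation mentions Y1. Substituting into the earlier binding gives V := tup(5,unit,5).
Bind Y2 := leaf(5). Substituting into the earlier bindings gives U := leaf(5), Q := tup(leaf(leaf(5)),leaf(leaf(5)),leaf(unit)).
MGU = { Z ↦ unit, U ↦ leaf(5), V ↦ tup(5,unit,5), Q ↦ tup(leaf(leaf(5)),leaf(leaf(5)),leaf(unit)), Y1 ↦ unit, Y2 ↦ leaf(5) }, so V ↦ tup(5,unit,5).

tup(5,unit,5)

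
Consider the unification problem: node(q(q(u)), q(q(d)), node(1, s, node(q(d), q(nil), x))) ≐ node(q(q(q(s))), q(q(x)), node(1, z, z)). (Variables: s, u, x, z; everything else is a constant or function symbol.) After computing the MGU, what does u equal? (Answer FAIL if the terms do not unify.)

q(node(q(d), q(nil), d))

Decompose node/3: q(q(u)) ≐ q(q(q(s))),  q(q(d)) ≐ q(q(x)),  node(1, s, node(q(d), q(nil), x)) ≐ node(1, z, z).
Decompose q/1: q(u) ≐ q(q(s)).
Decompose q/1: u ≐ q(s).
Bind u := q(s); no other remaining equation mentions u.
Decompose q/1: q(d) ≐ q(x).
Decompose q/1: d ≐ x.
Bind x := d; substituting into the remaining equation gives: node(1, s, node(q(d), q(nil), d)) ≐ node(1, z, z).
Decompose node/3: 1 ≐ 1,  s ≐ z,  node(q(d), q(nil), d) ≐ z.
Delete trivial equation 1 ≐ 1.
Bind s := z; no other remaining equation mentions s. Substituting into the earlier binding gives u := q(z).
Bind z := node(q(d), q(nil), d). Substituting into the earlier bindings gives u := q(node(q(d), q(nil), d)), s := node(q(d), q(nil), d).
MGU = { u -> q(node(q(d), q(nil), d)), x -> d, s -> node(q(d), q(nil), d), z -> node(q(d), q(nil), d) }, so u -> q(node(q(d), q(nil), d)).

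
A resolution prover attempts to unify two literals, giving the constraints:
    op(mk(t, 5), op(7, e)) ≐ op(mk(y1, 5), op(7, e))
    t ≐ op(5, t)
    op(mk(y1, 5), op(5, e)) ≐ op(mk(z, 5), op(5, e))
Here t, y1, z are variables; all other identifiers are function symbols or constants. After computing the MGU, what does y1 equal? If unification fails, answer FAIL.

FAIL

Decompose op/2: mk(t, 5) ≐ mk(y1, 5),  op(7, e) ≐ op(7, e).
Decompose mk/2: t ≐ y1,  5 ≐ 5.
Bind t := y1; substituting into the one remaining equation that mentions t gives: y1 ≐ op(5, y1).
Delete trivial equation 5 ≐ 5.
Delete trivial equation op(7, e) ≐ op(7, e).
Occurs check fails: y1 occurs in op(5, y1); the equation y1 ≐ op(5, y1) has no finite solution.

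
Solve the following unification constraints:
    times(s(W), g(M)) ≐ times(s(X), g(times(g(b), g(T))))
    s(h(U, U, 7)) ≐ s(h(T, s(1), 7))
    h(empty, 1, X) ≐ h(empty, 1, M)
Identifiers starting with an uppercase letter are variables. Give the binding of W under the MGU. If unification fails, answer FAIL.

Decompose times/2: s(W) ≐ s(X),  g(M) ≐ g(times(g(b), g(T))).
Decompose s/1: W ≐ X.
Bind W := X; no other remaining equation mentions W.
Decompose g/1: M ≐ times(g(b), g(T)).
Bind M := times(g(b), g(T)); substituting into the one remaining equation that mentions M gives: h(empty, 1, X) ≐ h(empty, 1, times(g(b), g(T))).
Decompose s/1: h(U, U, 7) ≐ h(T, s(1), 7).
Decompose h/3: U ≐ T,  U ≐ s(1),  7 ≐ 7.
Bind U := T; substituting into the one remaining equation that mentions U gives: T ≐ s(1).
Bind T := s(1); substituting into the one remaining equation that mentions T gives: h(empty, 1, X) ≐ h(empty, 1, times(g(b), g(s(1)))). Substituting into the earlier bindings gives M := times(g(b), g(s(1))), U := s(1).
Delete trivial equation 7 ≐ 7.
Decompose h/3: empty ≐ empty,  1 ≐ 1,  X ≐ times(g(b), g(s(1))).
Delete trivial equation empty ≐ empty.
Delete trivial equation 1 ≐ 1.
Bind X := times(g(b), g(s(1))). Substituting into the earlier binding gives W := times(g(b), g(s(1))).
MGU = { W ↦ times(g(b), g(s(1))), M ↦ times(g(b), g(s(1))), U ↦ s(1), T ↦ s(1), X ↦ times(g(b), g(s(1))) }, so W ↦ times(g(b), g(s(1))).

times(g(b), g(s(1)))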